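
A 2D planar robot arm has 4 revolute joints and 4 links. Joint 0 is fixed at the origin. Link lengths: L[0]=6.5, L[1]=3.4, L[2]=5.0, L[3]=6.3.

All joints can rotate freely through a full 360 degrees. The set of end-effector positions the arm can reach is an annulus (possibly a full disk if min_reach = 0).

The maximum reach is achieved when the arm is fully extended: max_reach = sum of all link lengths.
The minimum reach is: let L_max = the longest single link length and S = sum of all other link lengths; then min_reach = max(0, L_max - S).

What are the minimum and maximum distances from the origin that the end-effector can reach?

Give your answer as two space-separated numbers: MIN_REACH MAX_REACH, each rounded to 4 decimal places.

Answer: 0.0000 21.2000

Derivation:
Link lengths: [6.5, 3.4, 5.0, 6.3]
max_reach = 6.5 + 3.4 + 5 + 6.3 = 21.2
L_max = max([6.5, 3.4, 5.0, 6.3]) = 6.5
S (sum of others) = 21.2 - 6.5 = 14.7
min_reach = max(0, 6.5 - 14.7) = max(0, -8.2) = 0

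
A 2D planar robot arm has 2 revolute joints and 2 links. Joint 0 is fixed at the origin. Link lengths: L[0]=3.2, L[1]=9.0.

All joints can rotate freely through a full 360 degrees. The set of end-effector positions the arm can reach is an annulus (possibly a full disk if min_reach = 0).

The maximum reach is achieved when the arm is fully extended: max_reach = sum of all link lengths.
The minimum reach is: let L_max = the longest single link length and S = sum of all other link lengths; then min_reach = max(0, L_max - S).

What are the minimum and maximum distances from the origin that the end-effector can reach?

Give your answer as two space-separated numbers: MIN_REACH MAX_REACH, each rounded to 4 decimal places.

Answer: 5.8000 12.2000

Derivation:
Link lengths: [3.2, 9.0]
max_reach = 3.2 + 9 = 12.2
L_max = max([3.2, 9.0]) = 9
S (sum of others) = 12.2 - 9 = 3.2
min_reach = max(0, 9 - 3.2) = max(0, 5.8) = 5.8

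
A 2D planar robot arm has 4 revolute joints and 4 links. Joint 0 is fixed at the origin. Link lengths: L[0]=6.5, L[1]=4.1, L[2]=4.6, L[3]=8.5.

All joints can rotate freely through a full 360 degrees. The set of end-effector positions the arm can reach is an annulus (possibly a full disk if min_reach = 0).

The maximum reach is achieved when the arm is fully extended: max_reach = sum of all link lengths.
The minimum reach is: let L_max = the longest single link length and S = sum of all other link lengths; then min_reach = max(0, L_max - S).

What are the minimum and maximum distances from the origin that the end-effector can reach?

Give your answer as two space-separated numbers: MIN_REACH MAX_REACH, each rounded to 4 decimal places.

Link lengths: [6.5, 4.1, 4.6, 8.5]
max_reach = 6.5 + 4.1 + 4.6 + 8.5 = 23.7
L_max = max([6.5, 4.1, 4.6, 8.5]) = 8.5
S (sum of others) = 23.7 - 8.5 = 15.2
min_reach = max(0, 8.5 - 15.2) = max(0, -6.7) = 0

Answer: 0.0000 23.7000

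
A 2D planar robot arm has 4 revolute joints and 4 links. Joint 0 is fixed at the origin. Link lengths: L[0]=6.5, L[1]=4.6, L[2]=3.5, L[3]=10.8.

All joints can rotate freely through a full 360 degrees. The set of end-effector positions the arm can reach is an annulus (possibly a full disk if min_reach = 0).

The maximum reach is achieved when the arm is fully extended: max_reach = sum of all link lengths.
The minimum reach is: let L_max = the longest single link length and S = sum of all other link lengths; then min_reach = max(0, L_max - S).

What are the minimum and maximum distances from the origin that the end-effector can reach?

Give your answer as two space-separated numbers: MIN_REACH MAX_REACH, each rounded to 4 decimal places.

Link lengths: [6.5, 4.6, 3.5, 10.8]
max_reach = 6.5 + 4.6 + 3.5 + 10.8 = 25.4
L_max = max([6.5, 4.6, 3.5, 10.8]) = 10.8
S (sum of others) = 25.4 - 10.8 = 14.6
min_reach = max(0, 10.8 - 14.6) = max(0, -3.8) = 0

Answer: 0.0000 25.4000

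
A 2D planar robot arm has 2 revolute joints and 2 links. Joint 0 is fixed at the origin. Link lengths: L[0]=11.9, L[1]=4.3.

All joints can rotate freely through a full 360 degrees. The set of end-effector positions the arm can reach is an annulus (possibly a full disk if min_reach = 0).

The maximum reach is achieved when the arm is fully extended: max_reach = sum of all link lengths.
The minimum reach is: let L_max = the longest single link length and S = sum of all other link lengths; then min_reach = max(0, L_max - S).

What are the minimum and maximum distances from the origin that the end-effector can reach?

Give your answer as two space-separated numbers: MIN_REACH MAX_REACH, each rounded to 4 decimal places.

Link lengths: [11.9, 4.3]
max_reach = 11.9 + 4.3 = 16.2
L_max = max([11.9, 4.3]) = 11.9
S (sum of others) = 16.2 - 11.9 = 4.3
min_reach = max(0, 11.9 - 4.3) = max(0, 7.6) = 7.6

Answer: 7.6000 16.2000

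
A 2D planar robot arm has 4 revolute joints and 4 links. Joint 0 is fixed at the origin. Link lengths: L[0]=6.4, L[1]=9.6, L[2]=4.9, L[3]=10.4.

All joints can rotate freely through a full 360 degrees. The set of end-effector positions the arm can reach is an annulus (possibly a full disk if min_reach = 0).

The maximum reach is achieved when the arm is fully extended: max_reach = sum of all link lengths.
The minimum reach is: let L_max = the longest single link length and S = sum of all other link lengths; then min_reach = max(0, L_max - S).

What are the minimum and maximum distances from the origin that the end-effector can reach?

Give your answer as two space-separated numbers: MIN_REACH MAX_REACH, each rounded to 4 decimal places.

Link lengths: [6.4, 9.6, 4.9, 10.4]
max_reach = 6.4 + 9.6 + 4.9 + 10.4 = 31.3
L_max = max([6.4, 9.6, 4.9, 10.4]) = 10.4
S (sum of others) = 31.3 - 10.4 = 20.9
min_reach = max(0, 10.4 - 20.9) = max(0, -10.5) = 0

Answer: 0.0000 31.3000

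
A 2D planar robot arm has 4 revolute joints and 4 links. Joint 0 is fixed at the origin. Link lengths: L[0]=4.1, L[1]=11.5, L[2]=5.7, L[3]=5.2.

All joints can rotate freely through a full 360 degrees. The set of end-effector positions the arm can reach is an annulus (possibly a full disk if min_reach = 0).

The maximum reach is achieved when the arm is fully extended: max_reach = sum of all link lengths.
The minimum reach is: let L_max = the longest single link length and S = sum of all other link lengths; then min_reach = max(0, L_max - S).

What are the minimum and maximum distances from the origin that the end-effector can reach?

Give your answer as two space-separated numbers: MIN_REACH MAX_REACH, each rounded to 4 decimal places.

Answer: 0.0000 26.5000

Derivation:
Link lengths: [4.1, 11.5, 5.7, 5.2]
max_reach = 4.1 + 11.5 + 5.7 + 5.2 = 26.5
L_max = max([4.1, 11.5, 5.7, 5.2]) = 11.5
S (sum of others) = 26.5 - 11.5 = 15
min_reach = max(0, 11.5 - 15) = max(0, -3.5) = 0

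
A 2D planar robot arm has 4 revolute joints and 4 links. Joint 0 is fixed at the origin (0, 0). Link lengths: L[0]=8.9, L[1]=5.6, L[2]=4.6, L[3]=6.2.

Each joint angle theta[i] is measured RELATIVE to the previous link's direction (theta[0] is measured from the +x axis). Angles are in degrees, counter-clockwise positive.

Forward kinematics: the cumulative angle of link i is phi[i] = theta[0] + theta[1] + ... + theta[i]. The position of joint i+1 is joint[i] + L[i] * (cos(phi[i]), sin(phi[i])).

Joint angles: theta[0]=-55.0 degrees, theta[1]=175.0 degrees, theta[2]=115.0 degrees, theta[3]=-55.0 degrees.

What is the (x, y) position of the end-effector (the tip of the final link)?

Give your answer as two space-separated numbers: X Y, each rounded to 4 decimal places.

Answer: -6.5336 -6.2088

Derivation:
joint[0] = (0.0000, 0.0000)  (base)
link 0: phi[0] = -55 = -55 deg
  cos(-55 deg) = 0.5736, sin(-55 deg) = -0.8192
  joint[1] = (0.0000, 0.0000) + 8.9 * (0.5736, -0.8192) = (0.0000 + 5.1048, 0.0000 + -7.2905) = (5.1048, -7.2905)
link 1: phi[1] = -55 + 175 = 120 deg
  cos(120 deg) = -0.5000, sin(120 deg) = 0.8660
  joint[2] = (5.1048, -7.2905) + 5.6 * (-0.5000, 0.8660) = (5.1048 + -2.8000, -7.2905 + 4.8497) = (2.3048, -2.4407)
link 2: phi[2] = -55 + 175 + 115 = 235 deg
  cos(235 deg) = -0.5736, sin(235 deg) = -0.8192
  joint[3] = (2.3048, -2.4407) + 4.6 * (-0.5736, -0.8192) = (2.3048 + -2.6385, -2.4407 + -3.7681) = (-0.3336, -6.2088)
link 3: phi[3] = -55 + 175 + 115 + -55 = 180 deg
  cos(180 deg) = -1.0000, sin(180 deg) = 0.0000
  joint[4] = (-0.3336, -6.2088) + 6.2 * (-1.0000, 0.0000) = (-0.3336 + -6.2000, -6.2088 + 0.0000) = (-6.5336, -6.2088)
End effector: (-6.5336, -6.2088)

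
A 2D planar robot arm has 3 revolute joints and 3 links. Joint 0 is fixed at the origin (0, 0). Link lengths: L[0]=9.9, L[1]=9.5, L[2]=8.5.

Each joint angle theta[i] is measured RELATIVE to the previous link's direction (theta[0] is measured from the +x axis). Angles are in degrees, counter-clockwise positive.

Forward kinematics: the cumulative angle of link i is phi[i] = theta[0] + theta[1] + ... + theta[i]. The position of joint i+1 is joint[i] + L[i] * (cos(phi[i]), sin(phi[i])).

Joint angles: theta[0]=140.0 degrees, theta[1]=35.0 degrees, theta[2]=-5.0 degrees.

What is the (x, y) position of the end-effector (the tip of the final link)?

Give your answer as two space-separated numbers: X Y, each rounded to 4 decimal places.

joint[0] = (0.0000, 0.0000)  (base)
link 0: phi[0] = 140 = 140 deg
  cos(140 deg) = -0.7660, sin(140 deg) = 0.6428
  joint[1] = (0.0000, 0.0000) + 9.9 * (-0.7660, 0.6428) = (0.0000 + -7.5838, 0.0000 + 6.3636) = (-7.5838, 6.3636)
link 1: phi[1] = 140 + 35 = 175 deg
  cos(175 deg) = -0.9962, sin(175 deg) = 0.0872
  joint[2] = (-7.5838, 6.3636) + 9.5 * (-0.9962, 0.0872) = (-7.5838 + -9.4638, 6.3636 + 0.8280) = (-17.0477, 7.1916)
link 2: phi[2] = 140 + 35 + -5 = 170 deg
  cos(170 deg) = -0.9848, sin(170 deg) = 0.1736
  joint[3] = (-17.0477, 7.1916) + 8.5 * (-0.9848, 0.1736) = (-17.0477 + -8.3709, 7.1916 + 1.4760) = (-25.4186, 8.6676)
End effector: (-25.4186, 8.6676)

Answer: -25.4186 8.6676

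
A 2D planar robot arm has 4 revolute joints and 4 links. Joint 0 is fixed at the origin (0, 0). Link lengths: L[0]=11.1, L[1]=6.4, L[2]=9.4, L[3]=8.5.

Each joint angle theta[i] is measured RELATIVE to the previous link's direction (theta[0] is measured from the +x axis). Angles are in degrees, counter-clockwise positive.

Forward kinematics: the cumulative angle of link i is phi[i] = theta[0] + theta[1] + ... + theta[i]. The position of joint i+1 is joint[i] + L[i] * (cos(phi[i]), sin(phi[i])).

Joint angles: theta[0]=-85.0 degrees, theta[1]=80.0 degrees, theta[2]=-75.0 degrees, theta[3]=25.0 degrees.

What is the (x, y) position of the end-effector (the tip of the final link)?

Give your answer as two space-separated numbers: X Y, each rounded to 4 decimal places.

joint[0] = (0.0000, 0.0000)  (base)
link 0: phi[0] = -85 = -85 deg
  cos(-85 deg) = 0.0872, sin(-85 deg) = -0.9962
  joint[1] = (0.0000, 0.0000) + 11.1 * (0.0872, -0.9962) = (0.0000 + 0.9674, 0.0000 + -11.0578) = (0.9674, -11.0578)
link 1: phi[1] = -85 + 80 = -5 deg
  cos(-5 deg) = 0.9962, sin(-5 deg) = -0.0872
  joint[2] = (0.9674, -11.0578) + 6.4 * (0.9962, -0.0872) = (0.9674 + 6.3756, -11.0578 + -0.5578) = (7.3431, -11.6156)
link 2: phi[2] = -85 + 80 + -75 = -80 deg
  cos(-80 deg) = 0.1736, sin(-80 deg) = -0.9848
  joint[3] = (7.3431, -11.6156) + 9.4 * (0.1736, -0.9848) = (7.3431 + 1.6323, -11.6156 + -9.2572) = (8.9754, -20.8728)
link 3: phi[3] = -85 + 80 + -75 + 25 = -55 deg
  cos(-55 deg) = 0.5736, sin(-55 deg) = -0.8192
  joint[4] = (8.9754, -20.8728) + 8.5 * (0.5736, -0.8192) = (8.9754 + 4.8754, -20.8728 + -6.9628) = (13.8508, -27.8355)
End effector: (13.8508, -27.8355)

Answer: 13.8508 -27.8355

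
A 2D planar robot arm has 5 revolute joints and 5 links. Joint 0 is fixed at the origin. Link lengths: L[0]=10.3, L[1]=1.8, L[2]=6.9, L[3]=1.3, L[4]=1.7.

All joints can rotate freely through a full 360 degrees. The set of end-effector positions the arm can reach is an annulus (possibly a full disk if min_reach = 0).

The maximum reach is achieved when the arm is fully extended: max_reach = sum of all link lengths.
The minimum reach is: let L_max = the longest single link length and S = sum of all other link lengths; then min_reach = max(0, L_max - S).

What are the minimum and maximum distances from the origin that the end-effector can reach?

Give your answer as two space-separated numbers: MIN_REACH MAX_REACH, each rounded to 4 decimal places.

Link lengths: [10.3, 1.8, 6.9, 1.3, 1.7]
max_reach = 10.3 + 1.8 + 6.9 + 1.3 + 1.7 = 22
L_max = max([10.3, 1.8, 6.9, 1.3, 1.7]) = 10.3
S (sum of others) = 22 - 10.3 = 11.7
min_reach = max(0, 10.3 - 11.7) = max(0, -1.4) = 0

Answer: 0.0000 22.0000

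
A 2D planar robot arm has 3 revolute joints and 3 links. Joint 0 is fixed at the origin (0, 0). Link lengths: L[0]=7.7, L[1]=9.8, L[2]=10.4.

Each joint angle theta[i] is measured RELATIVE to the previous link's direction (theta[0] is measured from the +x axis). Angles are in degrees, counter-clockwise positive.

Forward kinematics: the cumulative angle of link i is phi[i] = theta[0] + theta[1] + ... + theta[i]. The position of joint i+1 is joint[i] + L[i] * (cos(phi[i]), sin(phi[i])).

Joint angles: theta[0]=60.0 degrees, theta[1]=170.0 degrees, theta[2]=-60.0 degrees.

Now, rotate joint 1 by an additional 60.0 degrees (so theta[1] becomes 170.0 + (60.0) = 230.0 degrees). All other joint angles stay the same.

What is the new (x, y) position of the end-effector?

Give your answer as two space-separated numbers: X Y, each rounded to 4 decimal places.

joint[0] = (0.0000, 0.0000)  (base)
link 0: phi[0] = 60 = 60 deg
  cos(60 deg) = 0.5000, sin(60 deg) = 0.8660
  joint[1] = (0.0000, 0.0000) + 7.7 * (0.5000, 0.8660) = (0.0000 + 3.8500, 0.0000 + 6.6684) = (3.8500, 6.6684)
link 1: phi[1] = 60 + 230 = 290 deg
  cos(290 deg) = 0.3420, sin(290 deg) = -0.9397
  joint[2] = (3.8500, 6.6684) + 9.8 * (0.3420, -0.9397) = (3.8500 + 3.3518, 6.6684 + -9.2090) = (7.2018, -2.5406)
link 2: phi[2] = 60 + 230 + -60 = 230 deg
  cos(230 deg) = -0.6428, sin(230 deg) = -0.7660
  joint[3] = (7.2018, -2.5406) + 10.4 * (-0.6428, -0.7660) = (7.2018 + -6.6850, -2.5406 + -7.9669) = (0.5168, -10.5075)
End effector: (0.5168, -10.5075)

Answer: 0.5168 -10.5075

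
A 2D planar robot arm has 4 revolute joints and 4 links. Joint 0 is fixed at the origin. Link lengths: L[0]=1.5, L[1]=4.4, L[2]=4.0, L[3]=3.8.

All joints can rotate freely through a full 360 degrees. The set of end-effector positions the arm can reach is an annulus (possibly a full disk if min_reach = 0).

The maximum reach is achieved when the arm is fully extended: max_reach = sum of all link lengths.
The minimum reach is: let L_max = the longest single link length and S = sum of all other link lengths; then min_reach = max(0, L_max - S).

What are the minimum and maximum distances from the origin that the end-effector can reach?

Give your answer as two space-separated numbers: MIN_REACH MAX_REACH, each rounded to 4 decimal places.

Answer: 0.0000 13.7000

Derivation:
Link lengths: [1.5, 4.4, 4.0, 3.8]
max_reach = 1.5 + 4.4 + 4 + 3.8 = 13.7
L_max = max([1.5, 4.4, 4.0, 3.8]) = 4.4
S (sum of others) = 13.7 - 4.4 = 9.3
min_reach = max(0, 4.4 - 9.3) = max(0, -4.9) = 0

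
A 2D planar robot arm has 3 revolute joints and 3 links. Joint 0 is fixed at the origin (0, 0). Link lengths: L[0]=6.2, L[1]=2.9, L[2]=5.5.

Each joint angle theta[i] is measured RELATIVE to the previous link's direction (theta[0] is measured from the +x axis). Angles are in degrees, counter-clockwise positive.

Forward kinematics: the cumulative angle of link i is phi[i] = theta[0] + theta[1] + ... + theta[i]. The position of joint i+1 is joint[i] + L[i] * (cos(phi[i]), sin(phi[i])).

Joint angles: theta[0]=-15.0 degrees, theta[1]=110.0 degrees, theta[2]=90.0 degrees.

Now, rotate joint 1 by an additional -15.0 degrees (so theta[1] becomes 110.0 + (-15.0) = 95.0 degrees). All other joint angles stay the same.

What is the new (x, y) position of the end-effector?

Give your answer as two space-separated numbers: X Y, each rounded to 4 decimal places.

Answer: 1.0759 2.2063

Derivation:
joint[0] = (0.0000, 0.0000)  (base)
link 0: phi[0] = -15 = -15 deg
  cos(-15 deg) = 0.9659, sin(-15 deg) = -0.2588
  joint[1] = (0.0000, 0.0000) + 6.2 * (0.9659, -0.2588) = (0.0000 + 5.9887, 0.0000 + -1.6047) = (5.9887, -1.6047)
link 1: phi[1] = -15 + 95 = 80 deg
  cos(80 deg) = 0.1736, sin(80 deg) = 0.9848
  joint[2] = (5.9887, -1.6047) + 2.9 * (0.1736, 0.9848) = (5.9887 + 0.5036, -1.6047 + 2.8559) = (6.4923, 1.2513)
link 2: phi[2] = -15 + 95 + 90 = 170 deg
  cos(170 deg) = -0.9848, sin(170 deg) = 0.1736
  joint[3] = (6.4923, 1.2513) + 5.5 * (-0.9848, 0.1736) = (6.4923 + -5.4164, 1.2513 + 0.9551) = (1.0759, 2.2063)
End effector: (1.0759, 2.2063)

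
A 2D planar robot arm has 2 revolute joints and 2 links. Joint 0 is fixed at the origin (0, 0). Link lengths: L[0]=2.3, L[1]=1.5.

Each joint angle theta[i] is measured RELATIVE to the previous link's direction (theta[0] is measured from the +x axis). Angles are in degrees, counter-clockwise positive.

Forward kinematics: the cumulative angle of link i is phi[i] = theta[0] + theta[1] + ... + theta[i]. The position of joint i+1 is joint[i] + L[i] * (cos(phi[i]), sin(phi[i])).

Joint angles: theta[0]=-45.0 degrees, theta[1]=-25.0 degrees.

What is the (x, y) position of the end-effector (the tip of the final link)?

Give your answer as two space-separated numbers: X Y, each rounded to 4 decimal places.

Answer: 2.1394 -3.0359

Derivation:
joint[0] = (0.0000, 0.0000)  (base)
link 0: phi[0] = -45 = -45 deg
  cos(-45 deg) = 0.7071, sin(-45 deg) = -0.7071
  joint[1] = (0.0000, 0.0000) + 2.3 * (0.7071, -0.7071) = (0.0000 + 1.6263, 0.0000 + -1.6263) = (1.6263, -1.6263)
link 1: phi[1] = -45 + -25 = -70 deg
  cos(-70 deg) = 0.3420, sin(-70 deg) = -0.9397
  joint[2] = (1.6263, -1.6263) + 1.5 * (0.3420, -0.9397) = (1.6263 + 0.5130, -1.6263 + -1.4095) = (2.1394, -3.0359)
End effector: (2.1394, -3.0359)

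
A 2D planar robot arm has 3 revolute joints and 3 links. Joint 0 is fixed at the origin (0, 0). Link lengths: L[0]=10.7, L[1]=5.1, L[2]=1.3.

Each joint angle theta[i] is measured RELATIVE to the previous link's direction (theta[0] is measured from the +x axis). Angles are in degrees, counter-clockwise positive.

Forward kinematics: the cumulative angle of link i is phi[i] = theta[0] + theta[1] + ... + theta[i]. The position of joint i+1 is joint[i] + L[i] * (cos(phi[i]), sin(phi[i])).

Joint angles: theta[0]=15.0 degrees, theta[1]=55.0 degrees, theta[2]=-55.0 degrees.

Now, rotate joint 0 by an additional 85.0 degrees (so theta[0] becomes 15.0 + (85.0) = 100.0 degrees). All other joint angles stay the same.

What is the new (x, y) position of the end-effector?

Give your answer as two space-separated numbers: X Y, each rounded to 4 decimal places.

joint[0] = (0.0000, 0.0000)  (base)
link 0: phi[0] = 100 = 100 deg
  cos(100 deg) = -0.1736, sin(100 deg) = 0.9848
  joint[1] = (0.0000, 0.0000) + 10.7 * (-0.1736, 0.9848) = (0.0000 + -1.8580, 0.0000 + 10.5374) = (-1.8580, 10.5374)
link 1: phi[1] = 100 + 55 = 155 deg
  cos(155 deg) = -0.9063, sin(155 deg) = 0.4226
  joint[2] = (-1.8580, 10.5374) + 5.1 * (-0.9063, 0.4226) = (-1.8580 + -4.6222, 10.5374 + 2.1554) = (-6.4802, 12.6928)
link 2: phi[2] = 100 + 55 + -55 = 100 deg
  cos(100 deg) = -0.1736, sin(100 deg) = 0.9848
  joint[3] = (-6.4802, 12.6928) + 1.3 * (-0.1736, 0.9848) = (-6.4802 + -0.2257, 12.6928 + 1.2803) = (-6.7059, 13.9730)
End effector: (-6.7059, 13.9730)

Answer: -6.7059 13.9730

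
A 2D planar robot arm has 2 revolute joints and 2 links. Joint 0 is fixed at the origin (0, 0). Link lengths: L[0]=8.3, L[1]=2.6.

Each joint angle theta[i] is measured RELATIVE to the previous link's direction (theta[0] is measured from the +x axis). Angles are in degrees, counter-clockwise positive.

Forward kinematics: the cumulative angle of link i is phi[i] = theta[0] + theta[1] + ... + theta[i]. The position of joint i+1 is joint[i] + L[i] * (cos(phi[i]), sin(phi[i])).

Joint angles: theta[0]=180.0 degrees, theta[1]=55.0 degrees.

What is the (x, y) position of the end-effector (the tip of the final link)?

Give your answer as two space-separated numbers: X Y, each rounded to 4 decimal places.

joint[0] = (0.0000, 0.0000)  (base)
link 0: phi[0] = 180 = 180 deg
  cos(180 deg) = -1.0000, sin(180 deg) = 0.0000
  joint[1] = (0.0000, 0.0000) + 8.3 * (-1.0000, 0.0000) = (0.0000 + -8.3000, 0.0000 + 0.0000) = (-8.3000, 0.0000)
link 1: phi[1] = 180 + 55 = 235 deg
  cos(235 deg) = -0.5736, sin(235 deg) = -0.8192
  joint[2] = (-8.3000, 0.0000) + 2.6 * (-0.5736, -0.8192) = (-8.3000 + -1.4913, 0.0000 + -2.1298) = (-9.7913, -2.1298)
End effector: (-9.7913, -2.1298)

Answer: -9.7913 -2.1298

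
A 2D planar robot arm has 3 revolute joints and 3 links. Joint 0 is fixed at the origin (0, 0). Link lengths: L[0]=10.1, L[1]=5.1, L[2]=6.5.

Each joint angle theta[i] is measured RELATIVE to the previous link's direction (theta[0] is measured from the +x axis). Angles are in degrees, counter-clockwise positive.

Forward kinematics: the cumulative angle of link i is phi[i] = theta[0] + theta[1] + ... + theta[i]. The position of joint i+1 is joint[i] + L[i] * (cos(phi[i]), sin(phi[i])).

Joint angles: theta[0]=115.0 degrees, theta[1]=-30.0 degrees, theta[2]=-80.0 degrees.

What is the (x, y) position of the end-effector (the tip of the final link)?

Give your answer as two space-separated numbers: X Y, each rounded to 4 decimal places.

joint[0] = (0.0000, 0.0000)  (base)
link 0: phi[0] = 115 = 115 deg
  cos(115 deg) = -0.4226, sin(115 deg) = 0.9063
  joint[1] = (0.0000, 0.0000) + 10.1 * (-0.4226, 0.9063) = (0.0000 + -4.2684, 0.0000 + 9.1537) = (-4.2684, 9.1537)
link 1: phi[1] = 115 + -30 = 85 deg
  cos(85 deg) = 0.0872, sin(85 deg) = 0.9962
  joint[2] = (-4.2684, 9.1537) + 5.1 * (0.0872, 0.9962) = (-4.2684 + 0.4445, 9.1537 + 5.0806) = (-3.8240, 14.2343)
link 2: phi[2] = 115 + -30 + -80 = 5 deg
  cos(5 deg) = 0.9962, sin(5 deg) = 0.0872
  joint[3] = (-3.8240, 14.2343) + 6.5 * (0.9962, 0.0872) = (-3.8240 + 6.4753, 14.2343 + 0.5665) = (2.6513, 14.8008)
End effector: (2.6513, 14.8008)

Answer: 2.6513 14.8008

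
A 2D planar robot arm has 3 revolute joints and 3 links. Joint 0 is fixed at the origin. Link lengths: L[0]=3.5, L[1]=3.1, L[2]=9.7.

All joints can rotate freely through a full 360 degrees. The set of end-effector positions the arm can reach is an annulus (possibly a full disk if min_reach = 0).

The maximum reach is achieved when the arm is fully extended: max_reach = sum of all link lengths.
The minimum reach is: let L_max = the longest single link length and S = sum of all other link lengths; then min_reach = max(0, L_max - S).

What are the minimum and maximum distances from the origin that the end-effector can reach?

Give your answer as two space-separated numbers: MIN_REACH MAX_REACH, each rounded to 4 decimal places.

Link lengths: [3.5, 3.1, 9.7]
max_reach = 3.5 + 3.1 + 9.7 = 16.3
L_max = max([3.5, 3.1, 9.7]) = 9.7
S (sum of others) = 16.3 - 9.7 = 6.6
min_reach = max(0, 9.7 - 6.6) = max(0, 3.1) = 3.1

Answer: 3.1000 16.3000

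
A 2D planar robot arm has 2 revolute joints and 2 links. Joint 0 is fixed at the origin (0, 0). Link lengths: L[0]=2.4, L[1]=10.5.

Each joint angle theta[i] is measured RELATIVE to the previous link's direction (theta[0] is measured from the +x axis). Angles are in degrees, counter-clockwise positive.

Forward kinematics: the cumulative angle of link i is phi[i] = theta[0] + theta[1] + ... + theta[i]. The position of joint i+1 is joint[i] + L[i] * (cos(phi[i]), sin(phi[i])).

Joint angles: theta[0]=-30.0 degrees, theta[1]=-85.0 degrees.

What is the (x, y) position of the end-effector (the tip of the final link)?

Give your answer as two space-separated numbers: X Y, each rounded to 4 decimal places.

joint[0] = (0.0000, 0.0000)  (base)
link 0: phi[0] = -30 = -30 deg
  cos(-30 deg) = 0.8660, sin(-30 deg) = -0.5000
  joint[1] = (0.0000, 0.0000) + 2.4 * (0.8660, -0.5000) = (0.0000 + 2.0785, 0.0000 + -1.2000) = (2.0785, -1.2000)
link 1: phi[1] = -30 + -85 = -115 deg
  cos(-115 deg) = -0.4226, sin(-115 deg) = -0.9063
  joint[2] = (2.0785, -1.2000) + 10.5 * (-0.4226, -0.9063) = (2.0785 + -4.4375, -1.2000 + -9.5162) = (-2.3590, -10.7162)
End effector: (-2.3590, -10.7162)

Answer: -2.3590 -10.7162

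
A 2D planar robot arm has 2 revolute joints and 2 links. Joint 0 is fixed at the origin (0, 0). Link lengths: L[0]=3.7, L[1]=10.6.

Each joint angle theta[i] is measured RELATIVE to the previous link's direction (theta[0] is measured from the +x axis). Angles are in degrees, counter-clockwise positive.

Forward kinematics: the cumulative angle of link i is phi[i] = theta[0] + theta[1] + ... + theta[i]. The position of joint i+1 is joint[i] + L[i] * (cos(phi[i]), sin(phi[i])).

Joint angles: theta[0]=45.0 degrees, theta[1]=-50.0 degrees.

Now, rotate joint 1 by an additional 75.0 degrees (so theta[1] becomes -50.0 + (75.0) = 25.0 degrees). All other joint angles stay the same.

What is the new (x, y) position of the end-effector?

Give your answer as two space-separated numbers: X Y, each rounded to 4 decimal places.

joint[0] = (0.0000, 0.0000)  (base)
link 0: phi[0] = 45 = 45 deg
  cos(45 deg) = 0.7071, sin(45 deg) = 0.7071
  joint[1] = (0.0000, 0.0000) + 3.7 * (0.7071, 0.7071) = (0.0000 + 2.6163, 0.0000 + 2.6163) = (2.6163, 2.6163)
link 1: phi[1] = 45 + 25 = 70 deg
  cos(70 deg) = 0.3420, sin(70 deg) = 0.9397
  joint[2] = (2.6163, 2.6163) + 10.6 * (0.3420, 0.9397) = (2.6163 + 3.6254, 2.6163 + 9.9607) = (6.2417, 12.5770)
End effector: (6.2417, 12.5770)

Answer: 6.2417 12.5770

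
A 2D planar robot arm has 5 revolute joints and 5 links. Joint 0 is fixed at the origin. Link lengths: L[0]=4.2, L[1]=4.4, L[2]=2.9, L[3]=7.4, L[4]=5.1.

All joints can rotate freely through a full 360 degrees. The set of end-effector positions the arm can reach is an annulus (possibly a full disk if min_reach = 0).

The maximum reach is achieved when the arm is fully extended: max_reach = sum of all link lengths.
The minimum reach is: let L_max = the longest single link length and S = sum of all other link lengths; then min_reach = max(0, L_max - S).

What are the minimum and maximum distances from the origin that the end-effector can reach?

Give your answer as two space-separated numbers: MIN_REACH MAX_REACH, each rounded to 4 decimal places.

Link lengths: [4.2, 4.4, 2.9, 7.4, 5.1]
max_reach = 4.2 + 4.4 + 2.9 + 7.4 + 5.1 = 24
L_max = max([4.2, 4.4, 2.9, 7.4, 5.1]) = 7.4
S (sum of others) = 24 - 7.4 = 16.6
min_reach = max(0, 7.4 - 16.6) = max(0, -9.2) = 0

Answer: 0.0000 24.0000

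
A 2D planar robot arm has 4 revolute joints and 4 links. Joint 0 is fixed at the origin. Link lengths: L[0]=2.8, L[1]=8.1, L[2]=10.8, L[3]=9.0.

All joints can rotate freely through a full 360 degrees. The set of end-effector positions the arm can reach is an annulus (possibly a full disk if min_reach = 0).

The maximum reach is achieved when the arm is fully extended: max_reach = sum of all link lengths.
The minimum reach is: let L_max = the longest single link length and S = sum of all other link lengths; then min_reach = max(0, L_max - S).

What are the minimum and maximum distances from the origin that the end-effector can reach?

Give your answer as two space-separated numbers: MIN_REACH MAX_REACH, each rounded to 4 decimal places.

Answer: 0.0000 30.7000

Derivation:
Link lengths: [2.8, 8.1, 10.8, 9.0]
max_reach = 2.8 + 8.1 + 10.8 + 9 = 30.7
L_max = max([2.8, 8.1, 10.8, 9.0]) = 10.8
S (sum of others) = 30.7 - 10.8 = 19.9
min_reach = max(0, 10.8 - 19.9) = max(0, -9.1) = 0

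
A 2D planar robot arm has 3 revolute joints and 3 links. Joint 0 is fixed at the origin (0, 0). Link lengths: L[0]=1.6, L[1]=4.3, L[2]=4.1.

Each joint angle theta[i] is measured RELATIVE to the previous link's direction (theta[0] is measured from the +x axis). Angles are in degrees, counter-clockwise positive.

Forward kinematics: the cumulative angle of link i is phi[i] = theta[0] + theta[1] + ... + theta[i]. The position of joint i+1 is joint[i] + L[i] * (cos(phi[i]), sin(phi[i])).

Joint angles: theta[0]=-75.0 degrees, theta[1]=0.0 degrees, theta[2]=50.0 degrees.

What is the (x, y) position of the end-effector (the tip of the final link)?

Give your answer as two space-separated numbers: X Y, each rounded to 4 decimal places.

joint[0] = (0.0000, 0.0000)  (base)
link 0: phi[0] = -75 = -75 deg
  cos(-75 deg) = 0.2588, sin(-75 deg) = -0.9659
  joint[1] = (0.0000, 0.0000) + 1.6 * (0.2588, -0.9659) = (0.0000 + 0.4141, 0.0000 + -1.5455) = (0.4141, -1.5455)
link 1: phi[1] = -75 + 0 = -75 deg
  cos(-75 deg) = 0.2588, sin(-75 deg) = -0.9659
  joint[2] = (0.4141, -1.5455) + 4.3 * (0.2588, -0.9659) = (0.4141 + 1.1129, -1.5455 + -4.1535) = (1.5270, -5.6990)
link 2: phi[2] = -75 + 0 + 50 = -25 deg
  cos(-25 deg) = 0.9063, sin(-25 deg) = -0.4226
  joint[3] = (1.5270, -5.6990) + 4.1 * (0.9063, -0.4226) = (1.5270 + 3.7159, -5.6990 + -1.7327) = (5.2429, -7.4317)
End effector: (5.2429, -7.4317)

Answer: 5.2429 -7.4317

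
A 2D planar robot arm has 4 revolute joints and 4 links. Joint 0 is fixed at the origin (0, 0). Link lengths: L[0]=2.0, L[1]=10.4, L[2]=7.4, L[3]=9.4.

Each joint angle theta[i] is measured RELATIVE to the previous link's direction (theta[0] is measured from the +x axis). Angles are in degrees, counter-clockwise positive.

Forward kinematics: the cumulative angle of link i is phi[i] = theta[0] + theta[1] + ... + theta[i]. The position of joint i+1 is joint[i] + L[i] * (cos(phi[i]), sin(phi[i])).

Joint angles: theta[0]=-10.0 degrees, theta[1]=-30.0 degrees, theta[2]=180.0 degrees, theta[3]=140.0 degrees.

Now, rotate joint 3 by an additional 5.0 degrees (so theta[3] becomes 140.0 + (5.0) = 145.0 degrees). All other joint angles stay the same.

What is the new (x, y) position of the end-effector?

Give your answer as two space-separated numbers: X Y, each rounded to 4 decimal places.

joint[0] = (0.0000, 0.0000)  (base)
link 0: phi[0] = -10 = -10 deg
  cos(-10 deg) = 0.9848, sin(-10 deg) = -0.1736
  joint[1] = (0.0000, 0.0000) + 2 * (0.9848, -0.1736) = (0.0000 + 1.9696, 0.0000 + -0.3473) = (1.9696, -0.3473)
link 1: phi[1] = -10 + -30 = -40 deg
  cos(-40 deg) = 0.7660, sin(-40 deg) = -0.6428
  joint[2] = (1.9696, -0.3473) + 10.4 * (0.7660, -0.6428) = (1.9696 + 7.9669, -0.3473 + -6.6850) = (9.9365, -7.0323)
link 2: phi[2] = -10 + -30 + 180 = 140 deg
  cos(140 deg) = -0.7660, sin(140 deg) = 0.6428
  joint[3] = (9.9365, -7.0323) + 7.4 * (-0.7660, 0.6428) = (9.9365 + -5.6687, -7.0323 + 4.7566) = (4.2677, -2.2757)
link 3: phi[3] = -10 + -30 + 180 + 145 = 285 deg
  cos(285 deg) = 0.2588, sin(285 deg) = -0.9659
  joint[4] = (4.2677, -2.2757) + 9.4 * (0.2588, -0.9659) = (4.2677 + 2.4329, -2.2757 + -9.0797) = (6.7006, -11.3554)
End effector: (6.7006, -11.3554)

Answer: 6.7006 -11.3554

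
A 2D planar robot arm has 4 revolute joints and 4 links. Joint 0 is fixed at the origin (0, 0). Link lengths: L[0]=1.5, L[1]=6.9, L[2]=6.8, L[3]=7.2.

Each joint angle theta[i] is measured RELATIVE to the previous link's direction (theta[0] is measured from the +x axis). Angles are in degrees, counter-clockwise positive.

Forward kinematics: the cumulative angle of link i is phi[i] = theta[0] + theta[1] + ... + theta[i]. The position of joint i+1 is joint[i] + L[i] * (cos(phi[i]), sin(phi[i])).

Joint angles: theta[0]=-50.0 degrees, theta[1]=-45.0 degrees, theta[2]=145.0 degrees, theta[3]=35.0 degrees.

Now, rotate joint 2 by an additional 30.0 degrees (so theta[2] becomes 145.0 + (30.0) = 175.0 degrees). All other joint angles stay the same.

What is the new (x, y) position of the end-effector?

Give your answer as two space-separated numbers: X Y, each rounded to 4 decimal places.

joint[0] = (0.0000, 0.0000)  (base)
link 0: phi[0] = -50 = -50 deg
  cos(-50 deg) = 0.6428, sin(-50 deg) = -0.7660
  joint[1] = (0.0000, 0.0000) + 1.5 * (0.6428, -0.7660) = (0.0000 + 0.9642, 0.0000 + -1.1491) = (0.9642, -1.1491)
link 1: phi[1] = -50 + -45 = -95 deg
  cos(-95 deg) = -0.0872, sin(-95 deg) = -0.9962
  joint[2] = (0.9642, -1.1491) + 6.9 * (-0.0872, -0.9962) = (0.9642 + -0.6014, -1.1491 + -6.8737) = (0.3628, -8.0228)
link 2: phi[2] = -50 + -45 + 175 = 80 deg
  cos(80 deg) = 0.1736, sin(80 deg) = 0.9848
  joint[3] = (0.3628, -8.0228) + 6.8 * (0.1736, 0.9848) = (0.3628 + 1.1808, -8.0228 + 6.6967) = (1.5436, -1.3261)
link 3: phi[3] = -50 + -45 + 175 + 35 = 115 deg
  cos(115 deg) = -0.4226, sin(115 deg) = 0.9063
  joint[4] = (1.5436, -1.3261) + 7.2 * (-0.4226, 0.9063) = (1.5436 + -3.0429, -1.3261 + 6.5254) = (-1.4992, 5.1993)
End effector: (-1.4992, 5.1993)

Answer: -1.4992 5.1993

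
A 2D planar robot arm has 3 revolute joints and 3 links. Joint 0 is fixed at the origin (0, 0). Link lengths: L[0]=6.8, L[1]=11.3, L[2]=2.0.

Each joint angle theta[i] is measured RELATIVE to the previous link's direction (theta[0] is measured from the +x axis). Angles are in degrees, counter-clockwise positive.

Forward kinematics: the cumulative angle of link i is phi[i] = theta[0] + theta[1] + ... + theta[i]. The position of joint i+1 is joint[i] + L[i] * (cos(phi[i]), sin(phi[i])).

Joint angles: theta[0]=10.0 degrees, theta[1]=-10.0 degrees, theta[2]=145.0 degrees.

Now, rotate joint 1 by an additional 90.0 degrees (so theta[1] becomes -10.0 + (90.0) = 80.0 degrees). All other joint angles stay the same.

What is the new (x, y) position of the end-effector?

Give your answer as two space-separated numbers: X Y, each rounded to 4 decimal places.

Answer: 5.5495 10.8425

Derivation:
joint[0] = (0.0000, 0.0000)  (base)
link 0: phi[0] = 10 = 10 deg
  cos(10 deg) = 0.9848, sin(10 deg) = 0.1736
  joint[1] = (0.0000, 0.0000) + 6.8 * (0.9848, 0.1736) = (0.0000 + 6.6967, 0.0000 + 1.1808) = (6.6967, 1.1808)
link 1: phi[1] = 10 + 80 = 90 deg
  cos(90 deg) = 0.0000, sin(90 deg) = 1.0000
  joint[2] = (6.6967, 1.1808) + 11.3 * (0.0000, 1.0000) = (6.6967 + 0.0000, 1.1808 + 11.3000) = (6.6967, 12.4808)
link 2: phi[2] = 10 + 80 + 145 = 235 deg
  cos(235 deg) = -0.5736, sin(235 deg) = -0.8192
  joint[3] = (6.6967, 12.4808) + 2 * (-0.5736, -0.8192) = (6.6967 + -1.1472, 12.4808 + -1.6383) = (5.5495, 10.8425)
End effector: (5.5495, 10.8425)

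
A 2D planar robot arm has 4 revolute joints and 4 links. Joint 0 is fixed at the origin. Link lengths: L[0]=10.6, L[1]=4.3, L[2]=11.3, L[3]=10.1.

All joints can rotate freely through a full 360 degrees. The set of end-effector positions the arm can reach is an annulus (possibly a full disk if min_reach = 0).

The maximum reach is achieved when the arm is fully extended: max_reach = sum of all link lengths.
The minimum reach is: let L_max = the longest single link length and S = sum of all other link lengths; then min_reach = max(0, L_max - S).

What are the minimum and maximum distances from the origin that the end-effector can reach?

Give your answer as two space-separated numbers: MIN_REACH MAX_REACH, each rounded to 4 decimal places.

Answer: 0.0000 36.3000

Derivation:
Link lengths: [10.6, 4.3, 11.3, 10.1]
max_reach = 10.6 + 4.3 + 11.3 + 10.1 = 36.3
L_max = max([10.6, 4.3, 11.3, 10.1]) = 11.3
S (sum of others) = 36.3 - 11.3 = 25
min_reach = max(0, 11.3 - 25) = max(0, -13.7) = 0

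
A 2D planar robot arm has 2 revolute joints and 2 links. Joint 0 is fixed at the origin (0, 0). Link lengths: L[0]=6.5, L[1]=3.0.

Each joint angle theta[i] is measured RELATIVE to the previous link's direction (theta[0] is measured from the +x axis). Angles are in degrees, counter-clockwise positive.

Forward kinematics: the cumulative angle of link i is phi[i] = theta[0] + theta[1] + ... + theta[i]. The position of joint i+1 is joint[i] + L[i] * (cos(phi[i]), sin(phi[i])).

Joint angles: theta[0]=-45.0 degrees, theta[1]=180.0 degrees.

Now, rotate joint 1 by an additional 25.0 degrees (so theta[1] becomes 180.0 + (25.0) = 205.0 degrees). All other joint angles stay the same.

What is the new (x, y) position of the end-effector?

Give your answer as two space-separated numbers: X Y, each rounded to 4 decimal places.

joint[0] = (0.0000, 0.0000)  (base)
link 0: phi[0] = -45 = -45 deg
  cos(-45 deg) = 0.7071, sin(-45 deg) = -0.7071
  joint[1] = (0.0000, 0.0000) + 6.5 * (0.7071, -0.7071) = (0.0000 + 4.5962, 0.0000 + -4.5962) = (4.5962, -4.5962)
link 1: phi[1] = -45 + 205 = 160 deg
  cos(160 deg) = -0.9397, sin(160 deg) = 0.3420
  joint[2] = (4.5962, -4.5962) + 3 * (-0.9397, 0.3420) = (4.5962 + -2.8191, -4.5962 + 1.0261) = (1.7771, -3.5701)
End effector: (1.7771, -3.5701)

Answer: 1.7771 -3.5701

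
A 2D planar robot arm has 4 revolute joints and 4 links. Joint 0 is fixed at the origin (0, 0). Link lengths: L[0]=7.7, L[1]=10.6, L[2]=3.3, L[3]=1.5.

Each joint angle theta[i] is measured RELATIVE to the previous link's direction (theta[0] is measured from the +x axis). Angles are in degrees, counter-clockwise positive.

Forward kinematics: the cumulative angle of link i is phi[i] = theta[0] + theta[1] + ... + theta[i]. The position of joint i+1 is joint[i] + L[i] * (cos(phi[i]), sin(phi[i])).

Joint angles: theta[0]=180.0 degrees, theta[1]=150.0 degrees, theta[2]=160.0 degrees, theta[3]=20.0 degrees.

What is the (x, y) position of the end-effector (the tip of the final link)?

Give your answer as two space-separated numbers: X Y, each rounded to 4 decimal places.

joint[0] = (0.0000, 0.0000)  (base)
link 0: phi[0] = 180 = 180 deg
  cos(180 deg) = -1.0000, sin(180 deg) = 0.0000
  joint[1] = (0.0000, 0.0000) + 7.7 * (-1.0000, 0.0000) = (0.0000 + -7.7000, 0.0000 + 0.0000) = (-7.7000, 0.0000)
link 1: phi[1] = 180 + 150 = 330 deg
  cos(330 deg) = 0.8660, sin(330 deg) = -0.5000
  joint[2] = (-7.7000, 0.0000) + 10.6 * (0.8660, -0.5000) = (-7.7000 + 9.1799, 0.0000 + -5.3000) = (1.4799, -5.3000)
link 2: phi[2] = 180 + 150 + 160 = 490 deg
  cos(490 deg) = -0.6428, sin(490 deg) = 0.7660
  joint[3] = (1.4799, -5.3000) + 3.3 * (-0.6428, 0.7660) = (1.4799 + -2.1212, -5.3000 + 2.5279) = (-0.6413, -2.7721)
link 3: phi[3] = 180 + 150 + 160 + 20 = 510 deg
  cos(510 deg) = -0.8660, sin(510 deg) = 0.5000
  joint[4] = (-0.6413, -2.7721) + 1.5 * (-0.8660, 0.5000) = (-0.6413 + -1.2990, -2.7721 + 0.7500) = (-1.9404, -2.0221)
End effector: (-1.9404, -2.0221)

Answer: -1.9404 -2.0221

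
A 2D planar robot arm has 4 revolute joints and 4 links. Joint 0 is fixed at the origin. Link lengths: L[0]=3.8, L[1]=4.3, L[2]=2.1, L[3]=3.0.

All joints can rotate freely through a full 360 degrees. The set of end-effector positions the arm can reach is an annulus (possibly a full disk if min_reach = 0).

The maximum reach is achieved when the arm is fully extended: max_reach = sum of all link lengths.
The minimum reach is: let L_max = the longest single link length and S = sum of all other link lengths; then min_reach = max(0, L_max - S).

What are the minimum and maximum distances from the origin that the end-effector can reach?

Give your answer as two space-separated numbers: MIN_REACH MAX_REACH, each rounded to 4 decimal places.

Link lengths: [3.8, 4.3, 2.1, 3.0]
max_reach = 3.8 + 4.3 + 2.1 + 3 = 13.2
L_max = max([3.8, 4.3, 2.1, 3.0]) = 4.3
S (sum of others) = 13.2 - 4.3 = 8.9
min_reach = max(0, 4.3 - 8.9) = max(0, -4.6) = 0

Answer: 0.0000 13.2000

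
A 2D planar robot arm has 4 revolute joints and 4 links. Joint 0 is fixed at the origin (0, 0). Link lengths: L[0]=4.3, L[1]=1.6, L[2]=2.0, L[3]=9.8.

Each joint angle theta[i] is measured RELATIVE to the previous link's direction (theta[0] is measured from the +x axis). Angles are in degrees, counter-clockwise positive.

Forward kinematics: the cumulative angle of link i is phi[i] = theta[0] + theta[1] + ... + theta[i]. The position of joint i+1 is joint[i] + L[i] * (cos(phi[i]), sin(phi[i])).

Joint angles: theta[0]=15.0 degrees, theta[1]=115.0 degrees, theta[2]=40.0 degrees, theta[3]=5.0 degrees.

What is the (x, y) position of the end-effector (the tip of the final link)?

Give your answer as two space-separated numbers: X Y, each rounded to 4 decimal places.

joint[0] = (0.0000, 0.0000)  (base)
link 0: phi[0] = 15 = 15 deg
  cos(15 deg) = 0.9659, sin(15 deg) = 0.2588
  joint[1] = (0.0000, 0.0000) + 4.3 * (0.9659, 0.2588) = (0.0000 + 4.1535, 0.0000 + 1.1129) = (4.1535, 1.1129)
link 1: phi[1] = 15 + 115 = 130 deg
  cos(130 deg) = -0.6428, sin(130 deg) = 0.7660
  joint[2] = (4.1535, 1.1129) + 1.6 * (-0.6428, 0.7660) = (4.1535 + -1.0285, 1.1129 + 1.2257) = (3.1250, 2.3386)
link 2: phi[2] = 15 + 115 + 40 = 170 deg
  cos(170 deg) = -0.9848, sin(170 deg) = 0.1736
  joint[3] = (3.1250, 2.3386) + 2 * (-0.9848, 0.1736) = (3.1250 + -1.9696, 2.3386 + 0.3473) = (1.1554, 2.6859)
link 3: phi[3] = 15 + 115 + 40 + 5 = 175 deg
  cos(175 deg) = -0.9962, sin(175 deg) = 0.0872
  joint[4] = (1.1554, 2.6859) + 9.8 * (-0.9962, 0.0872) = (1.1554 + -9.7627, 2.6859 + 0.8541) = (-8.6073, 3.5400)
End effector: (-8.6073, 3.5400)

Answer: -8.6073 3.5400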